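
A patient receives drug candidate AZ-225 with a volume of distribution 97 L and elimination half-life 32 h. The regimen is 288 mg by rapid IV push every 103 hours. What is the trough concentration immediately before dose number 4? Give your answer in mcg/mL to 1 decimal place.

f = (1/2)^(τ/t½) = (1/2)^(103/32) ≈ 0.1074.
C₀ = D/Vd = 288/97 ≈ 2.969 mcg/mL.
Before the 4th dose, 3 doses have been given. Superposition: Cmin = C₀·(f + f² + … + f^3).
≈ 2.969 × (0.1074 + 0.0115 + 0.0012) ≈ 2.969 × 0.1201 ≈ 0.357 mcg/mL.

0.4 mcg/mL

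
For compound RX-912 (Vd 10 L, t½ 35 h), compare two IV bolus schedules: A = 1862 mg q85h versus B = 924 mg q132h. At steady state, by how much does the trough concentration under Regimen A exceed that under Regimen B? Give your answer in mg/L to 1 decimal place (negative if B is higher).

Regimen A: f = (1/2)^(85/35) ≈ 0.1857; Cmin,ss = (1862/10)·f/(1−f) ≈ 42.463 mg/L.
Regimen B: f = (1/2)^(132/35) ≈ 0.0732; Cmin,ss = (924/10)·f/(1−f) ≈ 7.298 mg/L.
Difference ≈ 42.463 − 7.298 ≈ 35.165 mg/L.

35.2 mg/L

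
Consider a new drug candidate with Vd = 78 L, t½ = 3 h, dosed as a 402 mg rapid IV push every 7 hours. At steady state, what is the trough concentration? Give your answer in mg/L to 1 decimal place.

1.3 mg/L

τ/t½ = 7/3 ≈ 2.3333, so fraction remaining f = (1/2)^(7/3) ≈ 0.1984.
At steady state, accumulation factor R = 1/(1 − e^(−kτ)) ≈ 1.2475.
Single-dose peak C₀ = D/Vd = 402/78 ≈ 5.154 mg/L.
Steady-state peak Cmax,ss = C₀·R ≈ 5.154 × 1.2475 ≈ 6.430 mg/L.
Steady-state trough Cmin,ss = Cmax,ss·f ≈ 6.430 × 0.1984 ≈ 1.276 mg/L.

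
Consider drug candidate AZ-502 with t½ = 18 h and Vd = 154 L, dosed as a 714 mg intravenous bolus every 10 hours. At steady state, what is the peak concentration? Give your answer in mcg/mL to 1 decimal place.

τ/t½ = 10/18 ≈ 0.55556, so fraction remaining f = (1/2)^(10/18) ≈ 0.6804.
At steady state, accumulation factor R = 1/(1 − e^(−kτ)) ≈ 3.1289.
Each bolus raises the concentration by D/Vd = 714/154 ≈ 4.636 mcg/mL.
Steady-state peak Cmax,ss = C₀·R ≈ 4.636 × 3.1289 ≈ 14.506 mcg/mL.

14.5 mcg/mL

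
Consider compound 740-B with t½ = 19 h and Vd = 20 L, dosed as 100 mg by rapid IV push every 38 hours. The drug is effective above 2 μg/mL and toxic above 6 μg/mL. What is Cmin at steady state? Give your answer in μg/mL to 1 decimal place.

1.7 μg/mL

τ = 38 h = 2 half-lives, so f = (1/2)^2 = 0.25.
At steady state, R = 1/(1 − 0.25) = 4/3.
Single-dose peak C₀ = D/Vd = 100/20 = 5 μg/mL.
Steady-state peak Cmax,ss = C₀·R = 5 × 4/3 ≈ 6.667 μg/mL.
Steady-state trough Cmin,ss = Cmax,ss·f ≈ 6.667 × 0.25 ≈ 1.667 μg/mL.
Trough 1.7 μg/mL vs MEC 2 μg/mL: subtherapeutic.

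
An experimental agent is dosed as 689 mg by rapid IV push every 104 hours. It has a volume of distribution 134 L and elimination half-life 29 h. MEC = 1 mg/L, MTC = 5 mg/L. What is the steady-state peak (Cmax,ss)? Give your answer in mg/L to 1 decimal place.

k = ln2/t½ = ln2/29 ≈ 0.023902 h⁻¹; fraction remaining f = e^(−kτ) = e^(−0.023902×104) ≈ 0.0833.
Accumulation ratio R = 1/(1 − f) ≈ 1/0.9167 ≈ 1.0909.
Each bolus raises the concentration by D/Vd = 689/134 ≈ 5.142 mg/L.
Steady-state peak Cmax,ss = C₀·R ≈ 5.142 × 1.0909 ≈ 5.609 mg/L.
Peak 5.6 mg/L vs MTC 5 mg/L: exceeds toxic threshold.

5.6 mg/L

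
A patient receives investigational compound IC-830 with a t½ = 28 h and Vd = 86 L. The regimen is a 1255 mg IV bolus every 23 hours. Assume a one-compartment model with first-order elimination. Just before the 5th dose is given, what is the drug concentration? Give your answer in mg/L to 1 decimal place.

17.1 mg/L

f = (1/2)^(τ/t½) = (1/2)^(23/28) ≈ 0.5659.
C₀ = D/Vd = 1255/86 ≈ 14.593 mg/L.
Before the 5th dose, 4 doses have been given. Superposition: Cmin = C₀·(f + f² + … + f^4).
≈ 14.593 × (0.5659 + 0.3202 + 0.1812 + 0.1026) ≈ 14.593 × 1.1699 ≈ 17.072 mg/L.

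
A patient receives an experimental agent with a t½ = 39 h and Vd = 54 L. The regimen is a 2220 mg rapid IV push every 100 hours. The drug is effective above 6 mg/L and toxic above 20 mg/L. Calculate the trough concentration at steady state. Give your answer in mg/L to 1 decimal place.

Over one 100-h interval, 100/39 ≈ 2.5641 half-lives elapse, leaving f ≈ 0.1691 of each dose.
At steady state, accumulation factor R = 1/(1 − e^(−kτ)) ≈ 1.2035.
Single-dose peak C₀ = D/Vd = 2220/54 ≈ 41.111 mg/L.
Steady-state peak Cmax,ss = C₀·R ≈ 41.111 × 1.2035 ≈ 49.477 mg/L.
One interval later, Cmin,ss = Cmax,ss·e^(−kτ) ≈ 49.477 × 0.1691 ≈ 8.367 mg/L.
Trough 8.4 mg/L vs MEC 6 mg/L: adequate.

8.4 mg/L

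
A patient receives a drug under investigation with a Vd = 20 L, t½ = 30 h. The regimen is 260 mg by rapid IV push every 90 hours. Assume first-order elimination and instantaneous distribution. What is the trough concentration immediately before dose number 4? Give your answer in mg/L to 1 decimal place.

f = (1/2)^(τ/t½) = (1/2)^(90/30) ≈ 0.1250.
C₀ = D/Vd = 260/20 ≈ 13.000 mg/L.
Before the 4th dose, 3 doses have been given. Superposition: Cmin = C₀·(f + f² + … + f^3).
≈ 13.000 × (0.1250 + 0.0156 + 0.0020) ≈ 13.000 × 0.1426 ≈ 1.854 mg/L.

1.9 mg/L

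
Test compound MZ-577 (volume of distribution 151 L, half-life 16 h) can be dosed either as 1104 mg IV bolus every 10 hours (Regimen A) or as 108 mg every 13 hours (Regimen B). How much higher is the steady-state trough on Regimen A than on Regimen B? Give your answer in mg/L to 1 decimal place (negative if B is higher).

12.5 mg/L

Regimen A: f = (1/2)^(10/16) ≈ 0.6484; Cmin,ss = (1104/151)·f/(1−f) ≈ 13.483 mg/L.
Regimen B: f = (1/2)^(13/16) ≈ 0.5694; Cmin,ss = (108/151)·f/(1−f) ≈ 0.946 mg/L.
Difference ≈ 13.483 − 0.946 ≈ 12.537 mg/L.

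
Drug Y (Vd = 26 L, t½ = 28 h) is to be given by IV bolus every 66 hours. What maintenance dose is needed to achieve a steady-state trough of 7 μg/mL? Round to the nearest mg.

τ/t½ = 66/28 ≈ 2.3571, so f = (1/2)^(66/28) ≈ 0.195177.
Cmin,ss = (D/Vd)·f/(1−f), so D = Cmin,ss·Vd·(1−f)/f.
D = 7 × 26 × (1−f)/f ≈ 7 × 26 × 4.12355 ≈ 750.49 mg.

750 mg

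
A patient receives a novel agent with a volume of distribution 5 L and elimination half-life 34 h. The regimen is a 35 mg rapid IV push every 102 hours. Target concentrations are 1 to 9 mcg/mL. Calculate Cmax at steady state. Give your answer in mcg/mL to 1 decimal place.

8.0 mcg/mL

τ = 102 h = 3 half-lives, so f = (1/2)^3 = 0.125.
At steady state, R = 1/(1 − 0.125) = 8/7.
Single-dose peak C₀ = D/Vd = 35/5 = 7 mcg/mL.
Steady-state peak Cmax,ss = C₀·R = 7 × 8/7 ≈ 8.000 mcg/mL.
Peak 8.0 mcg/mL vs MTC 9 mcg/mL: below toxic threshold.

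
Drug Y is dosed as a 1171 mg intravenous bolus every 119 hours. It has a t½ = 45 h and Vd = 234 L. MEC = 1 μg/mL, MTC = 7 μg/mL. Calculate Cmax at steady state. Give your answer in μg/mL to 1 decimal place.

6.0 μg/mL

Over one 119-h interval, 119/45 ≈ 2.6444 half-lives elapse, leaving f ≈ 0.1599 of each dose.
Accumulation ratio R = 1/(1 − f) ≈ 1/0.8401 ≈ 1.1903.
Each bolus raises the concentration by D/Vd = 1171/234 ≈ 5.004 μg/mL.
Cmax,ss = C₀/(1 − f) ≈ 5.004/0.8401 ≈ 5.956 μg/mL.
Peak 6.0 μg/mL vs MTC 7 μg/mL: below toxic threshold.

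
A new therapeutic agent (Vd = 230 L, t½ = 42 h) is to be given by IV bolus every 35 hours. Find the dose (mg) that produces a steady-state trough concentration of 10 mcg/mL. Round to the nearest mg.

1798 mg

τ/t½ = 35/42 ≈ 0.83333, so f = (1/2)^(35/42) ≈ 0.561231.
Cmin,ss = (D/Vd)·f/(1−f), so D = Cmin,ss·Vd·(1−f)/f.
D = 10 × 230 × (1−f)/f ≈ 10 × 230 × 0.78180 ≈ 1798.14 mg.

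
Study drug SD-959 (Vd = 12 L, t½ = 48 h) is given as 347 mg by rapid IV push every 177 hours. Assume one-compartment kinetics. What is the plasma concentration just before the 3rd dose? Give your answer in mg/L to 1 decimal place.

f = (1/2)^(τ/t½) = (1/2)^(177/48) ≈ 0.0776.
C₀ = D/Vd = 347/12 ≈ 28.917 mg/L.
Before the 3rd dose, 2 doses have been given. Superposition: Cmin = C₀·(f + f²).
≈ 28.917 × (0.0776 + 0.0060) ≈ 28.917 × 0.0836 ≈ 2.417 mg/L.

2.4 mg/L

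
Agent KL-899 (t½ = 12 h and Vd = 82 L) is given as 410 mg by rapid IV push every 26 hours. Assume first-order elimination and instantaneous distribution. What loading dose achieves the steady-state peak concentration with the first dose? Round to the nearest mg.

527 mg

f = (1/2)^(26/12) ≈ 0.222725; accumulation ratio R = 1/(1−f) ≈ 1.28655.
Loading dose to hit Cmax,ss on first dose: D_load = D_maint·R ≈ 410 × 1.28655 ≈ 527.49 mg.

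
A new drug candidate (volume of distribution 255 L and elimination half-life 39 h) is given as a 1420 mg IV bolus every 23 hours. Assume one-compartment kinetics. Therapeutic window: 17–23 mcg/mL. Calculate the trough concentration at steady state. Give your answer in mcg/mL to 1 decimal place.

Over one 23-h interval, 23/39 ≈ 0.58974 half-lives elapse, leaving f ≈ 0.6645 of each dose.
At steady state, accumulation factor R = 1/(1 − e^(−kτ)) ≈ 2.9806.
Each bolus raises the concentration by D/Vd = 1420/255 ≈ 5.569 mcg/mL.
Cmax,ss = C₀/(1 − f) ≈ 5.569/0.3355 ≈ 16.599 mcg/mL.
One interval later, Cmin,ss = Cmax,ss·e^(−kτ) ≈ 16.599 × 0.6645 ≈ 11.030 mcg/mL.
Trough 11.0 mcg/mL vs MEC 17 mcg/mL: subtherapeutic.

11.0 mcg/mL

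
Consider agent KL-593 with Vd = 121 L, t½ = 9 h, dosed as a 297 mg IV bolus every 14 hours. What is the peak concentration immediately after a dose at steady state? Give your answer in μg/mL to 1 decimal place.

3.7 μg/mL

τ/t½ = 14/9 ≈ 1.5556, so fraction remaining f = (1/2)^(14/9) ≈ 0.3402.
At steady state, accumulation factor R = 1/(1 − e^(−kτ)) ≈ 1.5156.
Each bolus raises the concentration by D/Vd = 297/121 ≈ 2.455 μg/mL.
Steady-state peak Cmax,ss = C₀·R ≈ 2.455 × 1.5156 ≈ 3.721 μg/mL.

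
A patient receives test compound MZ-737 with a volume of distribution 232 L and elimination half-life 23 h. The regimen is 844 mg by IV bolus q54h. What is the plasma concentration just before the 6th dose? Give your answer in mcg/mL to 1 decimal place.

f = (1/2)^(τ/t½) = (1/2)^(54/23) ≈ 0.1964.
C₀ = D/Vd = 844/232 ≈ 3.638 mcg/mL.
Before the 6th dose, 5 doses have been given. Superposition: Cmin = C₀·(f + f² + … + f^5).
≈ 3.638 × (0.1964 + 0.0386 + 0.0076 + 0.0015 + 0.0003) ≈ 3.638 × 0.2444 ≈ 0.889 mcg/mL.

0.9 mcg/mL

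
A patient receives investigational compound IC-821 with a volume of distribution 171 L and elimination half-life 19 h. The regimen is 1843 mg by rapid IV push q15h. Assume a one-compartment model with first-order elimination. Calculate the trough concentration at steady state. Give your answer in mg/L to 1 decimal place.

Over one 15-h interval, 15/19 ≈ 0.78947 half-lives elapse, leaving f ≈ 0.5786 of each dose.
Each bolus raises the concentration by D/Vd = 1843/171 ≈ 10.778 mg/L.
Steady-state trough Cmin,ss = C₀·f/(1−f) ≈ 10.778 × 0.5786/0.4214 ≈ 14.799 mg/L.

14.8 mg/L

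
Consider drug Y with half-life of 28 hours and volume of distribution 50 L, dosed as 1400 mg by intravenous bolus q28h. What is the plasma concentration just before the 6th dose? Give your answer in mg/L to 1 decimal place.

27.1 mg/L

f = (1/2)^(τ/t½) = (1/2)^(28/28) ≈ 0.5000.
C₀ = D/Vd = 1400/50 ≈ 28.000 mg/L.
Before the 6th dose, 5 doses have been given. Superposition: Cmin = C₀·(f + f² + … + f^5).
≈ 28.000 × (0.5000 + 0.2500 + 0.1250 + 0.0625 + 0.0313) ≈ 28.000 × 0.9688 ≈ 27.126 mg/L.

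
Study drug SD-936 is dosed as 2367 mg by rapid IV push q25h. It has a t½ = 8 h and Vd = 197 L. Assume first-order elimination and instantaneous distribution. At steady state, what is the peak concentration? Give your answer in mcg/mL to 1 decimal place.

Over one 25-h interval, 25/8 ≈ 3.125 half-lives elapse, leaving f ≈ 0.1146 of each dose.
Accumulation ratio R = 1/(1 − f) ≈ 1/0.8854 ≈ 1.1294.
Single-dose peak C₀ = D/Vd = 2367/197 ≈ 12.015 mcg/mL.
Steady-state peak Cmax,ss = C₀·R ≈ 12.015 × 1.1294 ≈ 13.570 mcg/mL.

13.6 mcg/mL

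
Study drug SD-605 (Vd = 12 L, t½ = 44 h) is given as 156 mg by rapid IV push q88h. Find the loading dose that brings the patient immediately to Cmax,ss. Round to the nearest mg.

208 mg

f = (1/2)^(88/44) ≈ 0.250000; accumulation ratio R = 1/(1−f) ≈ 1.33333.
Loading dose to hit Cmax,ss on first dose: D_load = D_maint·R ≈ 156 × 1.33333 ≈ 208.00 mg.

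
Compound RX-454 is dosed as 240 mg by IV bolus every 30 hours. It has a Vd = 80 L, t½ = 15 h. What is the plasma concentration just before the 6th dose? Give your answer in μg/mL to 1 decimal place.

1.0 μg/mL

f = (1/2)^(τ/t½) = (1/2)^(30/15) ≈ 0.2500.
C₀ = D/Vd = 240/80 ≈ 3.000 μg/mL.
Before the 6th dose, 5 doses have been given. Superposition: Cmin = C₀·(f + f² + … + f^5).
≈ 3.000 × (0.2500 + 0.0625 + 0.0156 + 0.0039 + 0.0010) ≈ 3.000 × 0.3330 ≈ 0.999 μg/mL.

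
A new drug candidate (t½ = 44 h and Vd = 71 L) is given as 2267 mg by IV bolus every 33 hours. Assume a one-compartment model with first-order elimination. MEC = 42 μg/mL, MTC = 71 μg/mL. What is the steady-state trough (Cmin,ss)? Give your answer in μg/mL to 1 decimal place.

k = ln2/t½ = ln2/44 ≈ 0.015753 h⁻¹; fraction remaining f = e^(−kτ) = e^(−0.015753×33) ≈ 0.5946.
Single-dose peak C₀ = D/Vd = 2267/71 ≈ 31.930 μg/mL.
Steady-state trough Cmin,ss = C₀·f/(1−f) ≈ 31.930 × 0.5946/0.4054 ≈ 46.832 μg/mL.
Trough 46.8 μg/mL vs MEC 42 μg/mL: adequate.

46.8 μg/mL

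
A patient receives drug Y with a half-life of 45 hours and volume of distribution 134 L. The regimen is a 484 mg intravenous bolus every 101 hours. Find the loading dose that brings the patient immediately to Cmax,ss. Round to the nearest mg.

613 mg

f = (1/2)^(101/45) ≈ 0.211035; accumulation ratio R = 1/(1−f) ≈ 1.26748.
Loading dose to hit Cmax,ss on first dose: D_load = D_maint·R ≈ 484 × 1.26748 ≈ 613.46 mg.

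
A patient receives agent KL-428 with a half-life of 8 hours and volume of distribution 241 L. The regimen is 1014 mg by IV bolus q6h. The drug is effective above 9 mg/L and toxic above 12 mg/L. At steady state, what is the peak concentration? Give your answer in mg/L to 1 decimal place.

10.4 mg/L

τ/t½ = 6/8 ≈ 0.75, so fraction remaining f = (1/2)^(6/8) ≈ 0.5946.
Accumulation ratio R = 1/(1 − f) ≈ 1/0.4054 ≈ 2.4667.
Each bolus raises the concentration by D/Vd = 1014/241 ≈ 4.207 mg/L.
Cmax,ss = C₀/(1 − f) ≈ 4.207/0.4054 ≈ 10.377 mg/L.
Peak 10.4 mg/L vs MTC 12 mg/L: below toxic threshold.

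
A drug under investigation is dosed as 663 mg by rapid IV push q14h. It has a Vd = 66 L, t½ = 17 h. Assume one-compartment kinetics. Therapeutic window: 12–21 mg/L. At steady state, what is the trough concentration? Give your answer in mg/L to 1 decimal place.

k = ln2/t½ = ln2/17 ≈ 0.040773 h⁻¹; fraction remaining f = e^(−kτ) = e^(−0.040773×14) ≈ 0.5651.
Single-dose peak C₀ = D/Vd = 663/66 ≈ 10.045 mg/L.
Steady-state trough Cmin,ss = C₀·f/(1−f) ≈ 10.045 × 0.5651/0.4349 ≈ 13.052 mg/L.
Trough 13.1 mg/L vs MEC 12 mg/L: adequate.

13.1 mg/L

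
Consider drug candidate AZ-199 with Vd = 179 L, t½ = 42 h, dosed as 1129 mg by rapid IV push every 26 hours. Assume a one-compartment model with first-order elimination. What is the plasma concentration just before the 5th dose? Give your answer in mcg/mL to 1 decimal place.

f = (1/2)^(τ/t½) = (1/2)^(26/42) ≈ 0.6511.
C₀ = D/Vd = 1129/179 ≈ 6.307 mcg/mL.
Before the 5th dose, 4 doses have been given. Superposition: Cmin = C₀·(f + f² + … + f^4).
≈ 6.307 × (0.6511 + 0.4239 + 0.2760 + 0.1797) ≈ 6.307 × 1.5307 ≈ 9.654 mcg/mL.

9.7 mcg/mL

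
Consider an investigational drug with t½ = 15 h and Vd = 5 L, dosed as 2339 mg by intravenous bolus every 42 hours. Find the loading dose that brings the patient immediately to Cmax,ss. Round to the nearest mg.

2731 mg

f = (1/2)^(42/15) ≈ 0.143587; accumulation ratio R = 1/(1−f) ≈ 1.16766.
Loading dose to hit Cmax,ss on first dose: D_load = D_maint·R ≈ 2339 × 1.16766 ≈ 2731.16 mg.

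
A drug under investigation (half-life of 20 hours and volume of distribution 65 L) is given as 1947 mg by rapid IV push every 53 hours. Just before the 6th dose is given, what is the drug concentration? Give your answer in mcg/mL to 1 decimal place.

5.7 mcg/mL

f = (1/2)^(τ/t½) = (1/2)^(53/20) ≈ 0.1593.
C₀ = D/Vd = 1947/65 ≈ 29.954 mcg/mL.
Before the 6th dose, 5 doses have been given. Superposition: Cmin = C₀·(f + f² + … + f^5).
≈ 29.954 × (0.1593 + 0.0254 + 0.0040 + 0.0006 + 0.0001) ≈ 29.954 × 0.1894 ≈ 5.673 mcg/mL.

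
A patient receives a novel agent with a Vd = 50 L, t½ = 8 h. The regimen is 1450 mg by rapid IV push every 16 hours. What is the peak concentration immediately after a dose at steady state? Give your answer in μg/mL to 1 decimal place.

38.7 μg/mL

τ = 16 h = 2 half-lives, so f = (1/2)^2 = 0.25.
At steady state, R = 1/(1 − 0.25) = 4/3.
Single-dose peak C₀ = D/Vd = 1450/50 = 29 μg/mL.
Steady-state peak Cmax,ss = C₀·R = 29 × 4/3 ≈ 38.667 μg/mL.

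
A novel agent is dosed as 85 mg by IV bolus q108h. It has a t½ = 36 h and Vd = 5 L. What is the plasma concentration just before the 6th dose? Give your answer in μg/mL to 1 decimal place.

2.4 μg/mL

f = (1/2)^(τ/t½) = (1/2)^(108/36) ≈ 0.1250.
C₀ = D/Vd = 85/5 ≈ 17.000 μg/mL.
Before the 6th dose, 5 doses have been given. Superposition: Cmin = C₀·(f + f² + … + f^5).
≈ 17.000 × (0.1250 + 0.0156 + 0.0020 + 0.0002 + 0.0000) ≈ 17.000 × 0.1428 ≈ 2.428 μg/mL.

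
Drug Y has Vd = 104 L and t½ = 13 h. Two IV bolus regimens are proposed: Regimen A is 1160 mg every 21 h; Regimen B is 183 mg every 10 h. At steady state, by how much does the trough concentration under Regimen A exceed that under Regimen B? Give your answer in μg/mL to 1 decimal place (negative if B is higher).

2.9 μg/mL

Regimen A: f = (1/2)^(21/13) ≈ 0.3264; Cmin,ss = (1160/104)·f/(1−f) ≈ 5.405 μg/mL.
Regimen B: f = (1/2)^(10/13) ≈ 0.5867; Cmin,ss = (183/104)·f/(1−f) ≈ 2.498 μg/mL.
Difference ≈ 5.405 − 2.498 ≈ 2.907 μg/mL.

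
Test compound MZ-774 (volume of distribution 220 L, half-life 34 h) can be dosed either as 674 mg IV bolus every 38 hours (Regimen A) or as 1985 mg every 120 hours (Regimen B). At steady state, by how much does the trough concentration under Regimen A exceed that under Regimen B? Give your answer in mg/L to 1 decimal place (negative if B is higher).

1.8 mg/L

Regimen A: f = (1/2)^(38/34) ≈ 0.4608; Cmin,ss = (674/220)·f/(1−f) ≈ 2.618 mg/L.
Regimen B: f = (1/2)^(120/34) ≈ 0.0866; Cmin,ss = (1985/220)·f/(1−f) ≈ 0.855 mg/L.
Difference ≈ 2.618 − 0.855 ≈ 1.763 mg/L.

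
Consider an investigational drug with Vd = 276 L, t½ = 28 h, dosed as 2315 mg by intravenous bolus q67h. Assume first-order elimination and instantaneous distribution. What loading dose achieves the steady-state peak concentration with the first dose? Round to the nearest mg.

2859 mg

f = (1/2)^(67/28) ≈ 0.190405; accumulation ratio R = 1/(1−f) ≈ 1.23519.
Loading dose to hit Cmax,ss on first dose: D_load = D_maint·R ≈ 2315 × 1.23519 ≈ 2859.46 mg.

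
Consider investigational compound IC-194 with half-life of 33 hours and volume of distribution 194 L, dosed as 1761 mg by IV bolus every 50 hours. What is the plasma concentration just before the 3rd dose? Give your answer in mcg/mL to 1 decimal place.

4.3 mcg/mL

f = (1/2)^(τ/t½) = (1/2)^(50/33) ≈ 0.3499.
C₀ = D/Vd = 1761/194 ≈ 9.077 mcg/mL.
Before the 3rd dose, 2 doses have been given. Superposition: Cmin = C₀·(f + f²).
≈ 9.077 × (0.3499 + 0.1224) ≈ 9.077 × 0.4723 ≈ 4.287 mcg/mL.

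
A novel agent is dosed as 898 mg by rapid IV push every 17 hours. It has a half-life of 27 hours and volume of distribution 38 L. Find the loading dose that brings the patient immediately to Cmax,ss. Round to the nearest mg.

2539 mg

f = (1/2)^(17/27) ≈ 0.646342; accumulation ratio R = 1/(1−f) ≈ 2.82759.
Loading dose to hit Cmax,ss on first dose: D_load = D_maint·R ≈ 898 × 2.82759 ≈ 2539.18 mg.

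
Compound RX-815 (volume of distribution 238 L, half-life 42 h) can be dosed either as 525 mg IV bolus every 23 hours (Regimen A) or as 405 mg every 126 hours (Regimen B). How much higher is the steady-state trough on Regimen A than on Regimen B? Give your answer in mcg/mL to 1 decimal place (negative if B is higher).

4.5 mcg/mL

Regimen A: f = (1/2)^(23/42) ≈ 0.6841; Cmin,ss = (525/238)·f/(1−f) ≈ 4.777 mcg/mL.
Regimen B: f = (1/2)^(126/42) ≈ 0.1250; Cmin,ss = (405/238)·f/(1−f) ≈ 0.243 mcg/mL.
Difference ≈ 4.777 − 0.243 ≈ 4.534 mcg/mL.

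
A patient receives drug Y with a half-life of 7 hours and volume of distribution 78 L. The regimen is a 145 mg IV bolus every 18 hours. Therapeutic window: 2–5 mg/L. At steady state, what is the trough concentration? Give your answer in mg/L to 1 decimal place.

τ/t½ = 18/7 ≈ 2.5714, so fraction remaining f = (1/2)^(18/7) ≈ 0.1682.
Accumulation ratio R = 1/(1 − f) ≈ 1/0.8318 ≈ 1.2022.
Each bolus raises the concentration by D/Vd = 145/78 ≈ 1.859 mg/L.
Steady-state peak Cmax,ss = C₀·R ≈ 1.859 × 1.2022 ≈ 2.235 mg/L.
Steady-state trough Cmin,ss = Cmax,ss·f ≈ 2.235 × 0.1682 ≈ 0.376 mg/L.
Trough 0.4 mg/L vs MEC 2 mg/L: subtherapeutic.

0.4 mg/L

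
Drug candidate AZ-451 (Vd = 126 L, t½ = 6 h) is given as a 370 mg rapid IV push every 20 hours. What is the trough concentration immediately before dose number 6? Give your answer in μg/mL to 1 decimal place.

0.3 μg/mL

f = (1/2)^(τ/t½) = (1/2)^(20/6) ≈ 0.0992.
C₀ = D/Vd = 370/126 ≈ 2.937 μg/mL.
Before the 6th dose, 5 doses have been given. Superposition: Cmin = C₀·(f + f² + … + f^5).
≈ 2.937 × (0.0992 + 0.0098 + 0.0010 + 0.0001 + 0.0000) ≈ 2.937 × 0.1101 ≈ 0.323 μg/mL.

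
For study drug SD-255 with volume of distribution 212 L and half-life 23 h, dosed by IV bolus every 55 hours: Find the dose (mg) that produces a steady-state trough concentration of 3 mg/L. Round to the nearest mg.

τ/t½ = 55/23 ≈ 2.3913, so f = (1/2)^(55/23) ≈ 0.190610.
Cmin,ss = (D/Vd)·f/(1−f), so D = Cmin,ss·Vd·(1−f)/f.
D = 3 × 212 × (1−f)/f ≈ 3 × 212 × 4.24631 ≈ 2700.65 mg.

2701 mg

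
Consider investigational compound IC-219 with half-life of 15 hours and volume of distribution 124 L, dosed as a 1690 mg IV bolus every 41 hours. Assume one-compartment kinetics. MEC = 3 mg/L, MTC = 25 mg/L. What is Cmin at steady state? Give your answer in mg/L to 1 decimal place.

2.4 mg/L

k = ln2/t½ = ln2/15 ≈ 0.046210 h⁻¹; fraction remaining f = e^(−kτ) = e^(−0.046210×41) ≈ 0.1504.
Accumulation ratio R = 1/(1 − f) ≈ 1/0.8496 ≈ 1.1770.
Each bolus raises the concentration by D/Vd = 1690/124 ≈ 13.629 mg/L.
Cmax,ss = C₀/(1 − f) ≈ 13.629/0.8496 ≈ 16.042 mg/L.
Steady-state trough Cmin,ss = Cmax,ss·f ≈ 16.042 × 0.1504 ≈ 2.413 mg/L.
Trough 2.4 mg/L vs MEC 3 mg/L: subtherapeutic.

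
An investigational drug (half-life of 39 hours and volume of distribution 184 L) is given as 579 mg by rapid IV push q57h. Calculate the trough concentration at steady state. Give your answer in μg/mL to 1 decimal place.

τ/t½ = 57/39 ≈ 1.4615, so fraction remaining f = (1/2)^(57/39) ≈ 0.3631.
Single-dose peak C₀ = D/Vd = 579/184 ≈ 3.147 μg/mL.
Steady-state trough Cmin,ss = C₀·f/(1−f) ≈ 3.147 × 0.3631/0.6369 ≈ 1.794 μg/mL.

1.8 μg/mL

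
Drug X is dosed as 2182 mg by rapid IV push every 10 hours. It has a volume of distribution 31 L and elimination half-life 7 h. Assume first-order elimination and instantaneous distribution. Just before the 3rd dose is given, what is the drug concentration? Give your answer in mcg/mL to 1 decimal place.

35.9 mcg/mL

f = (1/2)^(τ/t½) = (1/2)^(10/7) ≈ 0.3715.
C₀ = D/Vd = 2182/31 ≈ 70.387 mcg/mL.
Before the 3rd dose, 2 doses have been given. Superposition: Cmin = C₀·(f + f²).
≈ 70.387 × (0.3715 + 0.1380) ≈ 70.387 × 0.5095 ≈ 35.862 mcg/mL.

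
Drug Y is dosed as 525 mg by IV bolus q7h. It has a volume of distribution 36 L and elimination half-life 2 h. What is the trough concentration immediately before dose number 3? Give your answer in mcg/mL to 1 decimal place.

1.4 mcg/mL

f = (1/2)^(τ/t½) = (1/2)^(7/2) ≈ 0.0884.
C₀ = D/Vd = 525/36 ≈ 14.583 mcg/mL.
Before the 3rd dose, 2 doses have been given. Superposition: Cmin = C₀·(f + f²).
≈ 14.583 × (0.0884 + 0.0078) ≈ 14.583 × 0.0962 ≈ 1.403 mcg/mL.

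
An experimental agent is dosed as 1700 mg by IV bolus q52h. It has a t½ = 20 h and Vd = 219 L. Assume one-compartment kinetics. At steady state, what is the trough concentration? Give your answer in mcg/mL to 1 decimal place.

k = ln2/t½ = ln2/20 ≈ 0.034657 h⁻¹; fraction remaining f = e^(−kτ) = e^(−0.034657×52) ≈ 0.1649.
Each bolus raises the concentration by D/Vd = 1700/219 ≈ 7.763 mcg/mL.
Steady-state trough Cmin,ss = C₀·f/(1−f) ≈ 7.763 × 0.1649/0.8351 ≈ 1.533 mcg/mL.

1.5 mcg/mL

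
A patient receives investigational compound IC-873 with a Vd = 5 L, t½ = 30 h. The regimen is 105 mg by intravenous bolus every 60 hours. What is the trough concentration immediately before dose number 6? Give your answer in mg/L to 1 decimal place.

f = (1/2)^(τ/t½) = (1/2)^(60/30) ≈ 0.2500.
C₀ = D/Vd = 105/5 ≈ 21.000 mg/L.
Before the 6th dose, 5 doses have been given. Superposition: Cmin = C₀·(f + f² + … + f^5).
≈ 21.000 × (0.2500 + 0.0625 + 0.0156 + 0.0039 + 0.0010) ≈ 21.000 × 0.3330 ≈ 6.993 mg/L.

7.0 mg/L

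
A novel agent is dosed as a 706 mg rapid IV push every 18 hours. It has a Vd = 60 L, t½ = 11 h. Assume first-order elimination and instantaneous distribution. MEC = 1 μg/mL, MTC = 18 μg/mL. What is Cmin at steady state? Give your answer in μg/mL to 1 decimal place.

5.6 μg/mL

τ/t½ = 18/11 ≈ 1.6364, so fraction remaining f = (1/2)^(18/11) ≈ 0.3217.
At steady state, accumulation factor R = 1/(1 − e^(−kτ)) ≈ 1.4743.
Single-dose peak C₀ = D/Vd = 706/60 ≈ 11.767 μg/mL.
Cmax,ss = C₀/(1 − f) ≈ 11.767/0.6783 ≈ 17.348 μg/mL.
One interval later, Cmin,ss = Cmax,ss·e^(−kτ) ≈ 17.348 × 0.3217 ≈ 5.581 μg/mL.
Trough 5.6 μg/mL vs MEC 1 μg/mL: adequate.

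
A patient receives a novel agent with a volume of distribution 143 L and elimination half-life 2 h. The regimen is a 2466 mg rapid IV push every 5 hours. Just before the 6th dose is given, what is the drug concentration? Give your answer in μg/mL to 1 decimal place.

3.7 μg/mL

f = (1/2)^(τ/t½) = (1/2)^(5/2) ≈ 0.1768.
C₀ = D/Vd = 2466/143 ≈ 17.245 μg/mL.
Before the 6th dose, 5 doses have been given. Superposition: Cmin = C₀·(f + f² + … + f^5).
≈ 17.245 × (0.1768 + 0.0313 + 0.0055 + 0.0010 + 0.0002) ≈ 17.245 × 0.2148 ≈ 3.704 μg/mL.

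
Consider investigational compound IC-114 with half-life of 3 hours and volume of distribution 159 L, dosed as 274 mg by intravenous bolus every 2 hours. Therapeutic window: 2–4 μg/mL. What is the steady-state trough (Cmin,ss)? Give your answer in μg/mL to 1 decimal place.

2.9 μg/mL

k = ln2/t½ = ln2/3 ≈ 0.231049 h⁻¹; fraction remaining f = e^(−kτ) = e^(−0.231049×2) ≈ 0.6300.
Single-dose peak C₀ = D/Vd = 274/159 ≈ 1.723 μg/mL.
Steady-state trough Cmin,ss = C₀·f/(1−f) ≈ 1.723 × 0.6300/0.3700 ≈ 2.934 μg/mL.
Trough 2.9 μg/mL vs MEC 2 μg/mL: adequate.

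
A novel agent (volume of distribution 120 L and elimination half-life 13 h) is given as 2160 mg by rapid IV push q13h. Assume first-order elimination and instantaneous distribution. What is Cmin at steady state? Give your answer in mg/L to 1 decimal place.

18.0 mg/L

τ = 13 h = 1 half-life, so f = (1/2)^1 = 0.5.
Accumulation ratio R = 1/(1 − f) = 1/0.5 = 2/1.
Single-dose peak C₀ = D/Vd = 2160/120 = 18 mg/L.
Steady-state peak Cmax,ss = C₀·R = 18 × 2/1 ≈ 36.000 mg/L.
Steady-state trough Cmin,ss = Cmax,ss·f ≈ 36.000 × 0.5 ≈ 18.000 mg/L.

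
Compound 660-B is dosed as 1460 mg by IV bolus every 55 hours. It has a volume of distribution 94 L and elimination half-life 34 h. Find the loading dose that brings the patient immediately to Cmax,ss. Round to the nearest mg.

2166 mg

f = (1/2)^(55/34) ≈ 0.325866; accumulation ratio R = 1/(1−f) ≈ 1.48338.
Loading dose to hit Cmax,ss on first dose: D_load = D_maint·R ≈ 1460 × 1.48338 ≈ 2165.73 mg.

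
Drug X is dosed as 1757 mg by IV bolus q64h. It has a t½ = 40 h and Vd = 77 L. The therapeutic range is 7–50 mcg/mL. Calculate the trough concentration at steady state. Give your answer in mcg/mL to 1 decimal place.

k = ln2/t½ = ln2/40 ≈ 0.017329 h⁻¹; fraction remaining f = e^(−kτ) = e^(−0.017329×64) ≈ 0.3299.
Accumulation ratio R = 1/(1 − f) ≈ 1/0.6701 ≈ 1.4923.
Each bolus raises the concentration by D/Vd = 1757/77 ≈ 22.818 mcg/mL.
Cmax,ss = C₀/(1 − f) ≈ 22.818/0.6701 ≈ 34.052 mcg/mL.
Steady-state trough Cmin,ss = Cmax,ss·f ≈ 34.052 × 0.3299 ≈ 11.234 mcg/mL.
Trough 11.2 mcg/mL vs MEC 7 mcg/mL: adequate.

11.2 mcg/mL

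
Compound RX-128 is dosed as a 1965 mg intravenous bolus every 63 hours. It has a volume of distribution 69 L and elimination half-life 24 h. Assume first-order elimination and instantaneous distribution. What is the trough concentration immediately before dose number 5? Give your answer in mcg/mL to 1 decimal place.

5.5 mcg/mL

f = (1/2)^(τ/t½) = (1/2)^(63/24) ≈ 0.1621.
C₀ = D/Vd = 1965/69 ≈ 28.478 mcg/mL.
Before the 5th dose, 4 doses have been given. Superposition: Cmin = C₀·(f + f² + … + f^4).
≈ 28.478 × (0.1621 + 0.0263 + 0.0043 + 0.0007) ≈ 28.478 × 0.1934 ≈ 5.508 mcg/mL.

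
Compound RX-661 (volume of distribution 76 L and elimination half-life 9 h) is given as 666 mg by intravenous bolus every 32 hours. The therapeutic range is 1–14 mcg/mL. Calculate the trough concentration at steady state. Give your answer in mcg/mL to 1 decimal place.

0.8 mcg/mL

τ/t½ = 32/9 ≈ 3.5556, so fraction remaining f = (1/2)^(32/9) ≈ 0.0850.
Each bolus raises the concentration by D/Vd = 666/76 ≈ 8.763 mcg/mL.
Steady-state trough Cmin,ss = C₀·f/(1−f) ≈ 8.763 × 0.0850/0.9150 ≈ 0.814 mcg/mL.
Trough 0.8 mcg/mL vs MEC 1 mcg/mL: subtherapeutic.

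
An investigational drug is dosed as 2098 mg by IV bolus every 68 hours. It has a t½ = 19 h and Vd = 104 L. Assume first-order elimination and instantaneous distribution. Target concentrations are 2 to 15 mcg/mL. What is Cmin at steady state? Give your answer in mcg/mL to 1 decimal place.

k = ln2/t½ = ln2/19 ≈ 0.036481 h⁻¹; fraction remaining f = e^(−kτ) = e^(−0.036481×68) ≈ 0.0837.
Accumulation ratio R = 1/(1 − f) ≈ 1/0.9163 ≈ 1.0913.
Single-dose peak C₀ = D/Vd = 2098/104 ≈ 20.173 mcg/mL.
Cmax,ss = C₀/(1 − f) ≈ 20.173/0.9163 ≈ 22.016 mcg/mL.
Steady-state trough Cmin,ss = Cmax,ss·f ≈ 22.016 × 0.0837 ≈ 1.843 mcg/mL.
Trough 1.8 mcg/mL vs MEC 2 mcg/mL: subtherapeutic.

1.8 mcg/mL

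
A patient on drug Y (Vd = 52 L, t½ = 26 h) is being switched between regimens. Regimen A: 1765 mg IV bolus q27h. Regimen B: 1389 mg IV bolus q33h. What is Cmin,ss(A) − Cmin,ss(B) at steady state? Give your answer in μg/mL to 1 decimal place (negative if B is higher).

Regimen A: f = (1/2)^(27/26) ≈ 0.4868; Cmin,ss = (1765/52)·f/(1−f) ≈ 32.196 μg/mL.
Regimen B: f = (1/2)^(33/26) ≈ 0.4149; Cmin,ss = (1389/52)·f/(1−f) ≈ 18.941 μg/mL.
Difference ≈ 32.196 − 18.941 ≈ 13.255 μg/mL.

13.3 μg/mL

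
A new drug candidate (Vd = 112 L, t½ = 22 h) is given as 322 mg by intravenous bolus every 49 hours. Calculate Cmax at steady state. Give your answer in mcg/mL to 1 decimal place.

τ/t½ = 49/22 ≈ 2.2273, so fraction remaining f = (1/2)^(49/22) ≈ 0.2136.
At steady state, accumulation factor R = 1/(1 − e^(−kτ)) ≈ 1.2716.
Each bolus raises the concentration by D/Vd = 322/112 ≈ 2.875 mcg/mL.
Steady-state peak Cmax,ss = C₀·R ≈ 2.875 × 1.2716 ≈ 3.656 mcg/mL.

3.7 mcg/mL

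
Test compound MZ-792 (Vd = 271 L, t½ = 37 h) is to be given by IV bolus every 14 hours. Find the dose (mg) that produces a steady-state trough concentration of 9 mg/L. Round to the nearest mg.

731 mg

τ/t½ = 14/37 ≈ 0.37838, so f = (1/2)^(14/37) ≈ 0.769302.
Cmin,ss = (D/Vd)·f/(1−f), so D = Cmin,ss·Vd·(1−f)/f.
D = 9 × 271 × (1−f)/f ≈ 9 × 271 × 0.29988 ≈ 731.41 mg.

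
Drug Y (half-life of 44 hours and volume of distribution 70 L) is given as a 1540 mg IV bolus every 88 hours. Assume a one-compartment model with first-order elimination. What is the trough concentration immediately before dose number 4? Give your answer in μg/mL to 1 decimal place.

7.2 μg/mL

f = (1/2)^(τ/t½) = (1/2)^(88/44) ≈ 0.2500.
C₀ = D/Vd = 1540/70 ≈ 22.000 μg/mL.
Before the 4th dose, 3 doses have been given. Superposition: Cmin = C₀·(f + f² + … + f^3).
≈ 22.000 × (0.2500 + 0.0625 + 0.0156) ≈ 22.000 × 0.3281 ≈ 7.218 μg/mL.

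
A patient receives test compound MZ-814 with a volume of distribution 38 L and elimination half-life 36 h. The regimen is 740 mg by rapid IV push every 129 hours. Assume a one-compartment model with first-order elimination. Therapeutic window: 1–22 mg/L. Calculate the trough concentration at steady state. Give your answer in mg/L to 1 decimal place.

Over one 129-h interval, 129/36 ≈ 3.5833 half-lives elapse, leaving f ≈ 0.0834 of each dose.
Single-dose peak C₀ = D/Vd = 740/38 ≈ 19.474 mg/L.
Steady-state trough Cmin,ss = C₀·f/(1−f) ≈ 19.474 × 0.0834/0.9166 ≈ 1.772 mg/L.
Trough 1.8 mg/L vs MEC 1 mg/L: adequate.

1.8 mg/L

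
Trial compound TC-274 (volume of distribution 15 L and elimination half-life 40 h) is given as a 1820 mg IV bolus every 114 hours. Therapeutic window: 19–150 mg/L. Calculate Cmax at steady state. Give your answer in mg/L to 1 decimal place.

140.9 mg/L

τ/t½ = 114/40 ≈ 2.85, so fraction remaining f = (1/2)^(114/40) ≈ 0.1387.
At steady state, accumulation factor R = 1/(1 − e^(−kτ)) ≈ 1.1610.
Single-dose peak C₀ = D/Vd = 1820/15 ≈ 121.333 mg/L.
Steady-state peak Cmax,ss = C₀·R ≈ 121.333 × 1.1610 ≈ 140.868 mg/L.
Peak 140.9 mg/L vs MTC 150 mg/L: below toxic threshold.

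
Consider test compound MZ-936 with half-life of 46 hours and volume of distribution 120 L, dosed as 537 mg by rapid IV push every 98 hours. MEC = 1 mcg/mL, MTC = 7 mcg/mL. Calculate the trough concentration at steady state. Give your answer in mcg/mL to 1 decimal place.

Over one 98-h interval, 98/46 ≈ 2.1304 half-lives elapse, leaving f ≈ 0.2284 of each dose.
Each bolus raises the concentration by D/Vd = 537/120 ≈ 4.475 mcg/mL.
Steady-state trough Cmin,ss = C₀·f/(1−f) ≈ 4.475 × 0.2284/0.7716 ≈ 1.325 mcg/mL.
Trough 1.3 mcg/mL vs MEC 1 mcg/mL: adequate.

1.3 mcg/mL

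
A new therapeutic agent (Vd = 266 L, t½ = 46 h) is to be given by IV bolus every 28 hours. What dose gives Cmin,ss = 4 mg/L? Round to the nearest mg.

τ/t½ = 28/46 ≈ 0.6087, so f = (1/2)^(28/46) ≈ 0.655789.
Cmin,ss = (D/Vd)·f/(1−f), so D = Cmin,ss·Vd·(1−f)/f.
D = 4 × 266 × (1−f)/f ≈ 4 × 266 × 0.52488 ≈ 558.47 mg.

558 mg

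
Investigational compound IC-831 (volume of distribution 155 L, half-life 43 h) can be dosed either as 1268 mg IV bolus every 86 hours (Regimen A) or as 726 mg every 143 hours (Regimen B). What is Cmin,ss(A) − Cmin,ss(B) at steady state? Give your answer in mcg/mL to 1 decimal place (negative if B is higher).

2.2 mcg/mL

Regimen A: f = (1/2)^(86/43) ≈ 0.2500; Cmin,ss = (1268/155)·f/(1−f) ≈ 2.727 mcg/mL.
Regimen B: f = (1/2)^(143/43) ≈ 0.0997; Cmin,ss = (726/155)·f/(1−f) ≈ 0.519 mcg/mL.
Difference ≈ 2.727 − 0.519 ≈ 2.208 mcg/mL.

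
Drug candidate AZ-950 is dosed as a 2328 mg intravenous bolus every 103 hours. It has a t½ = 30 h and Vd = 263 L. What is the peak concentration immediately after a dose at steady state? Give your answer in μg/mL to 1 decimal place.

Over one 103-h interval, 103/30 ≈ 3.4333 half-lives elapse, leaving f ≈ 0.0926 of each dose.
At steady state, accumulation factor R = 1/(1 − e^(−kτ)) ≈ 1.1020.
Single-dose peak C₀ = D/Vd = 2328/263 ≈ 8.852 μg/mL.
Steady-state peak Cmax,ss = C₀·R ≈ 8.852 × 1.1020 ≈ 9.755 μg/mL.

9.8 μg/mL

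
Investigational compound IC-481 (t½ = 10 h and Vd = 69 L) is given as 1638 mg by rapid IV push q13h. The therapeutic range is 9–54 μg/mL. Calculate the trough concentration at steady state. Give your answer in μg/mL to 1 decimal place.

τ/t½ = 13/10 ≈ 1.3, so fraction remaining f = (1/2)^(13/10) ≈ 0.4061.
At steady state, accumulation factor R = 1/(1 − e^(−kτ)) ≈ 1.6838.
Each bolus raises the concentration by D/Vd = 1638/69 ≈ 23.739 μg/mL.
Steady-state peak Cmax,ss = C₀·R ≈ 23.739 × 1.6838 ≈ 39.972 μg/mL.
Steady-state trough Cmin,ss = Cmax,ss·f ≈ 39.972 × 0.4061 ≈ 16.233 μg/mL.
Trough 16.2 μg/mL vs MEC 9 μg/mL: adequate.

16.2 μg/mL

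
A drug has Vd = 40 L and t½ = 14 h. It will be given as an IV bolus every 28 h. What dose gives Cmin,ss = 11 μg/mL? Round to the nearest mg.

1320 mg

τ/t½ = 28/14 ≈ 2, so f = (1/2)^(28/14) ≈ 0.250000.
Cmin,ss = (D/Vd)·f/(1−f), so D = Cmin,ss·Vd·(1−f)/f.
D = 11 × 40 × (1−f)/f ≈ 11 × 40 × 3.00000 ≈ 1320.00 mg.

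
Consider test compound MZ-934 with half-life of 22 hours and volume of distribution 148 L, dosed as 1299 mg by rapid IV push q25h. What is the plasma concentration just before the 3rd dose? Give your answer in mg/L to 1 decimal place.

5.8 mg/L

f = (1/2)^(τ/t½) = (1/2)^(25/22) ≈ 0.4549.
C₀ = D/Vd = 1299/148 ≈ 8.777 mg/L.
Before the 3rd dose, 2 doses have been given. Superposition: Cmin = C₀·(f + f²).
≈ 8.777 × (0.4549 + 0.2069) ≈ 8.777 × 0.6618 ≈ 5.809 mg/L.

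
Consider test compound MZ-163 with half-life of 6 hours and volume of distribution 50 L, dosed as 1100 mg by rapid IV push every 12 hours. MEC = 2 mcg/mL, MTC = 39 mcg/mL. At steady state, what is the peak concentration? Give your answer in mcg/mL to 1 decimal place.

29.3 mcg/mL

The dosing interval is 2 half-lives, so f = 2^(−2) = 0.25.
Accumulation ratio R = 1/(1 − f) = 1/0.75 = 4/3.
Single-dose peak C₀ = D/Vd = 1100/50 = 22 mcg/mL.
Steady-state peak Cmax,ss = C₀·R = 22 × 4/3 ≈ 29.333 mcg/mL.
Peak 29.3 mcg/mL vs MTC 39 mcg/mL: below toxic threshold.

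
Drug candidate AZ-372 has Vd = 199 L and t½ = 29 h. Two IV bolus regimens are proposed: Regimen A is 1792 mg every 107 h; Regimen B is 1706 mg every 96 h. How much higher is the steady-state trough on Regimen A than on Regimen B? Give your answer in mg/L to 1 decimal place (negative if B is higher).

-0.2 mg/L

Regimen A: f = (1/2)^(107/29) ≈ 0.0775; Cmin,ss = (1792/199)·f/(1−f) ≈ 0.757 mg/L.
Regimen B: f = (1/2)^(96/29) ≈ 0.1008; Cmin,ss = (1706/199)·f/(1−f) ≈ 0.961 mg/L.
Difference ≈ 0.757 − 0.961 ≈ -0.204 mg/L.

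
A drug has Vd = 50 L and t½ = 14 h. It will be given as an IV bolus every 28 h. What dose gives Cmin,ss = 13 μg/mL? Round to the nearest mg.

1950 mg

τ/t½ = 28/14 ≈ 2, so f = (1/2)^(28/14) ≈ 0.250000.
Cmin,ss = (D/Vd)·f/(1−f), so D = Cmin,ss·Vd·(1−f)/f.
D = 13 × 50 × (1−f)/f ≈ 13 × 50 × 3.00000 ≈ 1950.00 mg.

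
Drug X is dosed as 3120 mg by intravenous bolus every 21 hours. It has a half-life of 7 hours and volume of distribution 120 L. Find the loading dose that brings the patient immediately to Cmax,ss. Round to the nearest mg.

f = (1/2)^(21/7) ≈ 0.125000; accumulation ratio R = 1/(1−f) ≈ 1.14286.
Loading dose to hit Cmax,ss on first dose: D_load = D_maint·R ≈ 3120 × 1.14286 ≈ 3565.72 mg.

3566 mg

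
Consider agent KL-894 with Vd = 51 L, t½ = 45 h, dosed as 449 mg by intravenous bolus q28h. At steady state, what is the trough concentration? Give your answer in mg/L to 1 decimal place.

16.3 mg/L

τ/t½ = 28/45 ≈ 0.62222, so fraction remaining f = (1/2)^(28/45) ≈ 0.6497.
At steady state, accumulation factor R = 1/(1 − e^(−kτ)) ≈ 2.8547.
Each bolus raises the concentration by D/Vd = 449/51 ≈ 8.804 mg/L.
Steady-state peak Cmax,ss = C₀·R ≈ 8.804 × 2.8547 ≈ 25.133 mg/L.
One interval later, Cmin,ss = Cmax,ss·e^(−kτ) ≈ 25.133 × 0.6497 ≈ 16.329 mg/L.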